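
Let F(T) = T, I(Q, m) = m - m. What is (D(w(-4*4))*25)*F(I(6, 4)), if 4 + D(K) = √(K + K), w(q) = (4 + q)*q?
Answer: 0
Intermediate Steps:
I(Q, m) = 0
w(q) = q*(4 + q)
D(K) = -4 + √2*√K (D(K) = -4 + √(K + K) = -4 + √(2*K) = -4 + √2*√K)
(D(w(-4*4))*25)*F(I(6, 4)) = ((-4 + √2*√((-4*4)*(4 - 4*4)))*25)*0 = ((-4 + √2*√(-16*(4 - 16)))*25)*0 = ((-4 + √2*√(-16*(-12)))*25)*0 = ((-4 + √2*√192)*25)*0 = ((-4 + √2*(8*√3))*25)*0 = ((-4 + 8*√6)*25)*0 = (-100 + 200*√6)*0 = 0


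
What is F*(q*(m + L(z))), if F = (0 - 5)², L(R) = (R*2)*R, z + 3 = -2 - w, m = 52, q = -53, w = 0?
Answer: -135150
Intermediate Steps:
z = -5 (z = -3 + (-2 - 1*0) = -3 + (-2 + 0) = -3 - 2 = -5)
L(R) = 2*R² (L(R) = (2*R)*R = 2*R²)
F = 25 (F = (-5)² = 25)
F*(q*(m + L(z))) = 25*(-53*(52 + 2*(-5)²)) = 25*(-53*(52 + 2*25)) = 25*(-53*(52 + 50)) = 25*(-53*102) = 25*(-5406) = -135150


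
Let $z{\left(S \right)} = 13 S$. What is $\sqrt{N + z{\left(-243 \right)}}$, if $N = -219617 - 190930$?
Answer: $19 i \sqrt{1146} \approx 643.2 i$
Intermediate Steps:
$N = -410547$ ($N = -219617 - 190930 = -410547$)
$\sqrt{N + z{\left(-243 \right)}} = \sqrt{-410547 + 13 \left(-243\right)} = \sqrt{-410547 - 3159} = \sqrt{-413706} = 19 i \sqrt{1146}$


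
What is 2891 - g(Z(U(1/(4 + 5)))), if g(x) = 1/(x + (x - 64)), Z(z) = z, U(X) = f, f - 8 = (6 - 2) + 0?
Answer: 115641/40 ≈ 2891.0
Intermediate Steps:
f = 12 (f = 8 + ((6 - 2) + 0) = 8 + (4 + 0) = 8 + 4 = 12)
U(X) = 12
g(x) = 1/(-64 + 2*x) (g(x) = 1/(x + (-64 + x)) = 1/(-64 + 2*x))
2891 - g(Z(U(1/(4 + 5)))) = 2891 - 1/(2*(-32 + 12)) = 2891 - 1/(2*(-20)) = 2891 - (-1)/(2*20) = 2891 - 1*(-1/40) = 2891 + 1/40 = 115641/40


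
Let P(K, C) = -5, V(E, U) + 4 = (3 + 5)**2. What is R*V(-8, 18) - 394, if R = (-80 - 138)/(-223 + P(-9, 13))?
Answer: -6396/19 ≈ -336.63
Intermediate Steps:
V(E, U) = 60 (V(E, U) = -4 + (3 + 5)**2 = -4 + 8**2 = -4 + 64 = 60)
R = 109/114 (R = (-80 - 138)/(-223 - 5) = -218/(-228) = -218*(-1/228) = 109/114 ≈ 0.95614)
R*V(-8, 18) - 394 = (109/114)*60 - 394 = 1090/19 - 394 = -6396/19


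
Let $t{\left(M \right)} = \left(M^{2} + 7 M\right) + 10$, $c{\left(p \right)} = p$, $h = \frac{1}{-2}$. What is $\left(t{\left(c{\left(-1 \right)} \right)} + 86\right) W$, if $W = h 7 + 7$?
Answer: $315$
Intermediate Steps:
$h = - \frac{1}{2} \approx -0.5$
$W = \frac{7}{2}$ ($W = \left(- \frac{1}{2}\right) 7 + 7 = - \frac{7}{2} + 7 = \frac{7}{2} \approx 3.5$)
$t{\left(M \right)} = 10 + M^{2} + 7 M$
$\left(t{\left(c{\left(-1 \right)} \right)} + 86\right) W = \left(\left(10 + \left(-1\right)^{2} + 7 \left(-1\right)\right) + 86\right) \frac{7}{2} = \left(\left(10 + 1 - 7\right) + 86\right) \frac{7}{2} = \left(4 + 86\right) \frac{7}{2} = 90 \cdot \frac{7}{2} = 315$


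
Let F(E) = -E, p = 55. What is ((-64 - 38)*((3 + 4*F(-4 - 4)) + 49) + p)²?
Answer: 72471169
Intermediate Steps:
((-64 - 38)*((3 + 4*F(-4 - 4)) + 49) + p)² = ((-64 - 38)*((3 + 4*(-(-4 - 4))) + 49) + 55)² = (-102*((3 + 4*(-1*(-8))) + 49) + 55)² = (-102*((3 + 4*8) + 49) + 55)² = (-102*((3 + 32) + 49) + 55)² = (-102*(35 + 49) + 55)² = (-102*84 + 55)² = (-8568 + 55)² = (-8513)² = 72471169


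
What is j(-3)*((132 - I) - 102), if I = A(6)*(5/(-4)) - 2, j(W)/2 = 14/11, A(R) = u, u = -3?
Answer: 791/11 ≈ 71.909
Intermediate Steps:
A(R) = -3
j(W) = 28/11 (j(W) = 2*(14/11) = 28/11)
I = 7/4 (I = -15/(-4) - 2 = -15*(-1)/4 - 2 = -3*(-5/4) - 2 = 15/4 - 2 = 7/4 ≈ 1.7500)
j(-3)*((132 - I) - 102) = 28*((132 - 1*7/4) - 102)/11 = 28*((132 - 7/4) - 102)/11 = 28*(521/4 - 102)/11 = (28/11)*(113/4) = 791/11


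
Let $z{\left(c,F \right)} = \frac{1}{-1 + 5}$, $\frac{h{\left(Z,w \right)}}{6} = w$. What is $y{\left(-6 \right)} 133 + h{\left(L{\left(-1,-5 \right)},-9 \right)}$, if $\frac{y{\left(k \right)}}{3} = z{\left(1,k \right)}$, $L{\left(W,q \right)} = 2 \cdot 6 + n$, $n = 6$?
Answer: $\frac{183}{4} \approx 45.75$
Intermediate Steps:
$L{\left(W,q \right)} = 18$ ($L{\left(W,q \right)} = 2 \cdot 6 + 6 = 12 + 6 = 18$)
$h{\left(Z,w \right)} = 6 w$
$z{\left(c,F \right)} = \frac{1}{4}$
$y{\left(k \right)} = \frac{3}{4}$ ($y{\left(k \right)} = 3 \cdot \frac{1}{4} = \frac{3}{4}$)
$y{\left(-6 \right)} 133 + h{\left(L{\left(-1,-5 \right)},-9 \right)} = \frac{3}{4} \cdot 133 + 6 \left(-9\right) = \frac{399}{4} - 54 = \frac{183}{4}$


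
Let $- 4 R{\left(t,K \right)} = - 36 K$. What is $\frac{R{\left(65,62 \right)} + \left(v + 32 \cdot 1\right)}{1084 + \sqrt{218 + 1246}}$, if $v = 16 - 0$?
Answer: $\frac{82113}{146699} - \frac{303 \sqrt{366}}{293398} \approx 0.53998$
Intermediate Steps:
$R{\left(t,K \right)} = 9 K$ ($R{\left(t,K \right)} = - \frac{\left(-36\right) K}{4} = 9 K$)
$v = 16$ ($v = 16 + 0 = 16$)
$\frac{R{\left(65,62 \right)} + \left(v + 32 \cdot 1\right)}{1084 + \sqrt{218 + 1246}} = \frac{9 \cdot 62 + \left(16 + 32 \cdot 1\right)}{1084 + \sqrt{218 + 1246}} = \frac{558 + \left(16 + 32\right)}{1084 + \sqrt{1464}} = \frac{558 + 48}{1084 + 2 \sqrt{366}} = \frac{606}{1084 + 2 \sqrt{366}}$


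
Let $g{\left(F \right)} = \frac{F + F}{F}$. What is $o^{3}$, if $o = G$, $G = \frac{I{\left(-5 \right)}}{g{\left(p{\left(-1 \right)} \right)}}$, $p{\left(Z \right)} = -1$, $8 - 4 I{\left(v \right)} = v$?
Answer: $\frac{2197}{512} \approx 4.291$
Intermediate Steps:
$I{\left(v \right)} = 2 - \frac{v}{4}$
$g{\left(F \right)} = 2$ ($g{\left(F \right)} = \frac{2 F}{F} = 2$)
$G = \frac{13}{8}$ ($G = \frac{2 - - \frac{5}{4}}{2} = \left(2 + \frac{5}{4}\right) \frac{1}{2} = \frac{13}{4} \cdot \frac{1}{2} = \frac{13}{8} \approx 1.625$)
$o = \frac{13}{8} \approx 1.625$
$o^{3} = \left(\frac{13}{8}\right)^{3} = \frac{2197}{512}$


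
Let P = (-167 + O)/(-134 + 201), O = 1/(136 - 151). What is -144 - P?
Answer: -142214/1005 ≈ -141.51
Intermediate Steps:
O = -1/15 (O = 1/(-15) = -1/15 ≈ -0.066667)
P = -2506/1005 (P = (-167 - 1/15)/(-134 + 201) = -2506/15/67 = -2506/15*1/67 = -2506/1005 ≈ -2.4935)
-144 - P = -144 - 1*(-2506/1005) = -144 + 2506/1005 = -142214/1005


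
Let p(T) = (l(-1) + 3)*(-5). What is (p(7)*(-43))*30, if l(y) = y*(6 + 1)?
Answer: -25800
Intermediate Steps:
l(y) = 7*y (l(y) = y*7 = 7*y)
p(T) = 20 (p(T) = (7*(-1) + 3)*(-5) = (-7 + 3)*(-5) = -4*(-5) = 20)
(p(7)*(-43))*30 = (20*(-43))*30 = -860*30 = -25800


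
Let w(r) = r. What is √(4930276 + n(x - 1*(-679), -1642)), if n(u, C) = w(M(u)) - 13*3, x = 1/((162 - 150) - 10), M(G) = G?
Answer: √19723666/2 ≈ 2220.6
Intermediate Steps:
x = ½ (x = 1/(12 - 10) = 1/2 = ½ ≈ 0.50000)
n(u, C) = -39 + u (n(u, C) = u - 13*3 = u - 39 = -39 + u)
√(4930276 + n(x - 1*(-679), -1642)) = √(4930276 + (-39 + (½ - 1*(-679)))) = √(4930276 + (-39 + (½ + 679))) = √(4930276 + (-39 + 1359/2)) = √(4930276 + 1281/2) = √(9861833/2) = √19723666/2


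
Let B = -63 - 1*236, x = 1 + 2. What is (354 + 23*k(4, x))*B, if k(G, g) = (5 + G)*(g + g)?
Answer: -477204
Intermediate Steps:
x = 3
k(G, g) = 2*g*(5 + G) (k(G, g) = (5 + G)*(2*g) = 2*g*(5 + G))
B = -299 (B = -63 - 236 = -299)
(354 + 23*k(4, x))*B = (354 + 23*(2*3*(5 + 4)))*(-299) = (354 + 23*(2*3*9))*(-299) = (354 + 23*54)*(-299) = (354 + 1242)*(-299) = 1596*(-299) = -477204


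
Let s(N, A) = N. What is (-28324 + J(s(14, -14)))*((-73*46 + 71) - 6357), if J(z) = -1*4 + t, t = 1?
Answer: 273185588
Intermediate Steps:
J(z) = -3 (J(z) = -1*4 + 1 = -4 + 1 = -3)
(-28324 + J(s(14, -14)))*((-73*46 + 71) - 6357) = (-28324 - 3)*((-73*46 + 71) - 6357) = -28327*((-3358 + 71) - 6357) = -28327*(-3287 - 6357) = -28327*(-9644) = 273185588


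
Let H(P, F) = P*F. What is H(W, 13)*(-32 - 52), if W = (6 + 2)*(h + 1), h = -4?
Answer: 26208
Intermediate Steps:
W = -24 (W = (6 + 2)*(-4 + 1) = 8*(-3) = -24)
H(P, F) = F*P
H(W, 13)*(-32 - 52) = (13*(-24))*(-32 - 52) = -312*(-84) = 26208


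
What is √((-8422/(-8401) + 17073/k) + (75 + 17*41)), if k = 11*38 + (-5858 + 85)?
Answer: √392541678355615/714085 ≈ 27.746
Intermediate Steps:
k = -5355 (k = 418 - 5773 = -5355)
√((-8422/(-8401) + 17073/k) + (75 + 17*41)) = √((-8422/(-8401) + 17073/(-5355)) + (75 + 17*41)) = √((-8422*(-1/8401) + 17073*(-1/5355)) + (75 + 697)) = √((8422/8401 - 271/85) + 772) = √(-1560801/714085 + 772) = √(549712819/714085) = √392541678355615/714085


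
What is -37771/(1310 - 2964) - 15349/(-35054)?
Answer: 337352970/14494829 ≈ 23.274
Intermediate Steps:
-37771/(1310 - 2964) - 15349/(-35054) = -37771/(-1654) - 15349*(-1/35054) = -37771*(-1/1654) + 15349/35054 = 37771/1654 + 15349/35054 = 337352970/14494829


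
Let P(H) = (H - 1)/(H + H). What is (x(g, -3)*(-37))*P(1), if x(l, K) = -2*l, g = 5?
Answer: 0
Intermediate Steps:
P(H) = (-1 + H)/(2*H) (P(H) = (-1 + H)/((2*H)) = (-1 + H)*(1/(2*H)) = (-1 + H)/(2*H))
(x(g, -3)*(-37))*P(1) = (-2*5*(-37))*((½)*(-1 + 1)/1) = (-10*(-37))*((½)*1*0) = 370*0 = 0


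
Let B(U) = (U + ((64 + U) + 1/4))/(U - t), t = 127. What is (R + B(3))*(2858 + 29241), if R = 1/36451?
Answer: -328765501265/18079696 ≈ -18184.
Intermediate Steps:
R = 1/36451 ≈ 2.7434e-5
B(U) = (257/4 + 2*U)/(-127 + U) (B(U) = (U + ((64 + U) + 1/4))/(U - 1*127) = (U + ((64 + U) + ¼))/(U - 127) = (U + (257/4 + U))/(-127 + U) = (257/4 + 2*U)/(-127 + U))
(R + B(3))*(2858 + 29241) = (1/36451 + (257 + 8*3)/(4*(-127 + 3)))*(2858 + 29241) = (1/36451 + (¼)*(257 + 24)/(-124))*32099 = (1/36451 + (¼)*(-1/124)*281)*32099 = (1/36451 - 281/496)*32099 = -10242235/18079696*32099 = -328765501265/18079696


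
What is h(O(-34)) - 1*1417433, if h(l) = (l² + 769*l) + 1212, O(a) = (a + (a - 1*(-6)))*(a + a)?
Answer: 19600539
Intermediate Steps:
O(a) = 2*a*(6 + 2*a) (O(a) = (a + (a + 6))*(2*a) = (a + (6 + a))*(2*a) = (6 + 2*a)*(2*a) = 2*a*(6 + 2*a))
h(l) = 1212 + l² + 769*l
h(O(-34)) - 1*1417433 = (1212 + (4*(-34)*(3 - 34))² + 769*(4*(-34)*(3 - 34))) - 1*1417433 = (1212 + (4*(-34)*(-31))² + 769*(4*(-34)*(-31))) - 1417433 = (1212 + 4216² + 769*4216) - 1417433 = (1212 + 17774656 + 3242104) - 1417433 = 21017972 - 1417433 = 19600539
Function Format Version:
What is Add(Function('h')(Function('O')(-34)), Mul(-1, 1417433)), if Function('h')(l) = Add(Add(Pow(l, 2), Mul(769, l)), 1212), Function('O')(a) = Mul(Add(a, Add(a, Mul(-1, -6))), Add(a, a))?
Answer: 19600539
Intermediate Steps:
Function('O')(a) = Mul(2, a, Add(6, Mul(2, a))) (Function('O')(a) = Mul(Add(a, Add(a, 6)), Mul(2, a)) = Mul(Add(a, Add(6, a)), Mul(2, a)) = Mul(Add(6, Mul(2, a)), Mul(2, a)) = Mul(2, a, Add(6, Mul(2, a))))
Function('h')(l) = Add(1212, Pow(l, 2), Mul(769, l))
Add(Function('h')(Function('O')(-34)), Mul(-1, 1417433)) = Add(Add(1212, Pow(Mul(4, -34, Add(3, -34)), 2), Mul(769, Mul(4, -34, Add(3, -34)))), Mul(-1, 1417433)) = Add(Add(1212, Pow(Mul(4, -34, -31), 2), Mul(769, Mul(4, -34, -31))), -1417433) = Add(Add(1212, Pow(4216, 2), Mul(769, 4216)), -1417433) = Add(Add(1212, 17774656, 3242104), -1417433) = Add(21017972, -1417433) = 19600539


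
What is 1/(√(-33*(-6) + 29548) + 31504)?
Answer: 15752/496236135 - √29746/992472270 ≈ 3.1569e-5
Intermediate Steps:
1/(√(-33*(-6) + 29548) + 31504) = 1/(√(198 + 29548) + 31504) = 1/(√29746 + 31504) = 1/(31504 + √29746)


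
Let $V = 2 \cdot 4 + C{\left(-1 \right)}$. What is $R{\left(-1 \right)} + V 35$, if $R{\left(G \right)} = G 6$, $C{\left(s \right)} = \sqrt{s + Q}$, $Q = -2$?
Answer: $274 + 35 i \sqrt{3} \approx 274.0 + 60.622 i$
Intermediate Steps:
$C{\left(s \right)} = \sqrt{-2 + s}$ ($C{\left(s \right)} = \sqrt{s - 2} = \sqrt{-2 + s}$)
$R{\left(G \right)} = 6 G$
$V = 8 + i \sqrt{3}$ ($V = 2 \cdot 4 + \sqrt{-2 - 1} = 8 + \sqrt{-3} = 8 + i \sqrt{3} \approx 8.0 + 1.732 i$)
$R{\left(-1 \right)} + V 35 = 6 \left(-1\right) + \left(8 + i \sqrt{3}\right) 35 = -6 + \left(280 + 35 i \sqrt{3}\right) = 274 + 35 i \sqrt{3}$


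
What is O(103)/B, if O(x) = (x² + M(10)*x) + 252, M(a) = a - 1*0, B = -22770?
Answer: -47/90 ≈ -0.52222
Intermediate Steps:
M(a) = a (M(a) = a + 0 = a)
O(x) = 252 + x² + 10*x (O(x) = (x² + 10*x) + 252 = 252 + x² + 10*x)
O(103)/B = (252 + 103² + 10*103)/(-22770) = (252 + 10609 + 1030)*(-1/22770) = 11891*(-1/22770) = -47/90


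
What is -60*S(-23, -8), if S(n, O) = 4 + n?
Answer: 1140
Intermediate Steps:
-60*S(-23, -8) = -60*(4 - 23) = -60*(-19) = 1140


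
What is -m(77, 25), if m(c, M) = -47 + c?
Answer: -30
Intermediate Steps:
-m(77, 25) = -(-47 + 77) = -1*30 = -30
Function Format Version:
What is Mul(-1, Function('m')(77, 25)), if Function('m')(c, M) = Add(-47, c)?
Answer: -30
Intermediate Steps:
Mul(-1, Function('m')(77, 25)) = Mul(-1, Add(-47, 77)) = Mul(-1, 30) = -30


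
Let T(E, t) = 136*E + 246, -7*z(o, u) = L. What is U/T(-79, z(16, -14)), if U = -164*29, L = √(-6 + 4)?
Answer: 82/181 ≈ 0.45304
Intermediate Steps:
L = I*√2 (L = √(-2) = I*√2 ≈ 1.4142*I)
z(o, u) = -I*√2/7
T(E, t) = 246 + 136*E
U = -4756
U/T(-79, z(16, -14)) = -4756/(246 + 136*(-79)) = -4756/(246 - 10744) = -4756/(-10498) = -4756*(-1/10498) = 82/181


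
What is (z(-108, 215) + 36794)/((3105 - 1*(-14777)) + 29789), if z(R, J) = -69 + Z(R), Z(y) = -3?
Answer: 36722/47671 ≈ 0.77032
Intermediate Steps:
z(R, J) = -72 (z(R, J) = -69 - 3 = -72)
(z(-108, 215) + 36794)/((3105 - 1*(-14777)) + 29789) = (-72 + 36794)/((3105 - 1*(-14777)) + 29789) = 36722/((3105 + 14777) + 29789) = 36722/(17882 + 29789) = 36722/47671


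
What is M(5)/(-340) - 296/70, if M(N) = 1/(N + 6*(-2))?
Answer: -10063/2380 ≈ -4.2281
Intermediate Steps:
M(N) = 1/(-12 + N) (M(N) = 1/(N - 12) = 1/(-12 + N))
M(5)/(-340) - 296/70 = 1/((-12 + 5)*(-340)) - 296/70 = -1/340/(-7) - 296*1/70 = -⅐*(-1/340) - 148/35 = 1/2380 - 148/35 = -10063/2380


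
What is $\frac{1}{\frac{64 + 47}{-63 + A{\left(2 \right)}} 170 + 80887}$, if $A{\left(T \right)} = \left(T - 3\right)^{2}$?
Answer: $\frac{31}{2498062} \approx 1.241 \cdot 10^{-5}$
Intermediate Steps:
$A{\left(T \right)} = \left(-3 + T\right)^{2}$
$\frac{1}{\frac{64 + 47}{-63 + A{\left(2 \right)}} 170 + 80887} = \frac{1}{\frac{64 + 47}{-63 + \left(-3 + 2\right)^{2}} \cdot 170 + 80887} = \frac{1}{\frac{111}{-63 + \left(-1\right)^{2}} \cdot 170 + 80887} = \frac{1}{\frac{111}{-63 + 1} \cdot 170 + 80887} = \frac{1}{\frac{111}{-62} \cdot 170 + 80887} = \frac{1}{111 \left(- \frac{1}{62}\right) 170 + 80887} = \frac{1}{\left(- \frac{111}{62}\right) 170 + 80887} = \frac{1}{- \frac{9435}{31} + 80887} = \frac{1}{\frac{2498062}{31}} = \frac{31}{2498062}$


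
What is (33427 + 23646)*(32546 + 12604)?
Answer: 2576845950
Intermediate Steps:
(33427 + 23646)*(32546 + 12604) = 57073*45150 = 2576845950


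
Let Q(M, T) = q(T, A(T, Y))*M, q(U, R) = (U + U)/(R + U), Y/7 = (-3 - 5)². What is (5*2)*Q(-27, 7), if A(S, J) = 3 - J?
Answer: 630/73 ≈ 8.6301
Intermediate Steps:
Y = 448 (Y = 7*(-3 - 5)² = 7*(-8)² = 7*64 = 448)
q(U, R) = 2*U/(R + U) (q(U, R) = (2*U)/(R + U) = 2*U/(R + U))
Q(M, T) = 2*M*T/(-445 + T) (Q(M, T) = (2*T/((3 - 1*448) + T))*M = (2*T/((3 - 448) + T))*M = (2*T/(-445 + T))*M = 2*M*T/(-445 + T))
(5*2)*Q(-27, 7) = (5*2)*(2*(-27)*7/(-445 + 7)) = 10*(2*(-27)*7/(-438)) = 10*(2*(-27)*7*(-1/438)) = 10*(63/73) = 630/73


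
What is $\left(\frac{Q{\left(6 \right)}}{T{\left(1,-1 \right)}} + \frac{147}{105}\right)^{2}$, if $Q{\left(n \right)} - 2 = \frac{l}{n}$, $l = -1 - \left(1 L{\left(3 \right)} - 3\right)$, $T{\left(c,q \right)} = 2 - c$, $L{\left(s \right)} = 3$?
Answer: $\frac{9409}{900} \approx 10.454$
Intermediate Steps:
$l = -1$ ($l = -1 - \left(1 \cdot 3 - 3\right) = -1 - \left(3 - 3\right) = -1 - 0 = -1 + 0 = -1$)
$Q{\left(n \right)} = 2 - \frac{1}{n}$
$\left(\frac{Q{\left(6 \right)}}{T{\left(1,-1 \right)}} + \frac{147}{105}\right)^{2} = \left(\frac{2 - \frac{1}{6}}{2 - 1} + \frac{147}{105}\right)^{2} = \left(\frac{2 - \frac{1}{6}}{2 - 1} + 147 \cdot \frac{1}{105}\right)^{2} = \left(\frac{2 - \frac{1}{6}}{1} + \frac{7}{5}\right)^{2} = \left(\frac{11}{6} \cdot 1 + \frac{7}{5}\right)^{2} = \left(\frac{11}{6} + \frac{7}{5}\right)^{2} = \left(\frac{97}{30}\right)^{2} = \frac{9409}{900}$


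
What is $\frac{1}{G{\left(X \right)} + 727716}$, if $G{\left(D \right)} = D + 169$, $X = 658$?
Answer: $\frac{1}{728543} \approx 1.3726 \cdot 10^{-6}$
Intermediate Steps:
$G{\left(D \right)} = 169 + D$
$\frac{1}{G{\left(X \right)} + 727716} = \frac{1}{\left(169 + 658\right) + 727716} = \frac{1}{827 + 727716} = \frac{1}{728543}$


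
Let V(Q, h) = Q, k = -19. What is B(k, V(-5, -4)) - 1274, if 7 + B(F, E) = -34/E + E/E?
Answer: -6366/5 ≈ -1273.2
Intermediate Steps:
B(F, E) = -6 - 34/E (B(F, E) = -7 + (-34/E + E/E) = -7 + (-34/E + 1) = -7 + (1 - 34/E) = -6 - 34/E)
B(k, V(-5, -4)) - 1274 = (-6 - 34/(-5)) - 1274 = (-6 - 34*(-1/5)) - 1274 = (-6 + 34/5) - 1274 = 4/5 - 1274 = -6366/5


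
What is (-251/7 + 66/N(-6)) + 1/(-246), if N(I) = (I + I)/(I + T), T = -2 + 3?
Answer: -7199/861 ≈ -8.3612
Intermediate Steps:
T = 1
N(I) = 2*I/(1 + I) (N(I) = (I + I)/(I + 1) = (2*I)/(1 + I) = 2*I/(1 + I))
(-251/7 + 66/N(-6)) + 1/(-246) = (-251/7 + 66/((2*(-6)/(1 - 6)))) + 1/(-246) = (-251*⅐ + 66/((2*(-6)/(-5)))) - 1/246 = (-251/7 + 66/((2*(-6)*(-⅕)))) - 1/246 = (-251/7 + 66/(12/5)) - 1/246 = (-251/7 + 66*(5/12)) - 1/246 = (-251/7 + 55/2) - 1/246 = -117/14 - 1/246 = -7199/861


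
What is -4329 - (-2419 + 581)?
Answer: -2491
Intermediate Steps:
-4329 - (-2419 + 581) = -4329 - 1*(-1838) = -4329 + 1838 = -2491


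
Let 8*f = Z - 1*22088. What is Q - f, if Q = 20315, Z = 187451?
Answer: -2843/8 ≈ -355.38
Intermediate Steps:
f = 165363/8 (f = (187451 - 1*22088)/8 = (187451 - 22088)/8 = (⅛)*165363 = 165363/8 ≈ 20670.)
Q - f = 20315 - 1*165363/8 = 20315 - 165363/8 = -2843/8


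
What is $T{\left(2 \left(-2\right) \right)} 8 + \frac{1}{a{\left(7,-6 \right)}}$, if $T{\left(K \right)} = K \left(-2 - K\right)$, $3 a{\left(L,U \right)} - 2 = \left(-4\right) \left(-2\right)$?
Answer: $- \frac{637}{10} \approx -63.7$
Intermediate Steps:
$a{\left(L,U \right)} = \frac{10}{3}$ ($a{\left(L,U \right)} = \frac{2}{3} + \frac{\left(-4\right) \left(-2\right)}{3} = \frac{2}{3} + \frac{1}{3} \cdot 8 = \frac{2}{3} + \frac{8}{3} = \frac{10}{3}$)
$T{\left(2 \left(-2\right) \right)} 8 + \frac{1}{a{\left(7,-6 \right)}} = - 2 \left(-2\right) \left(2 + 2 \left(-2\right)\right) 8 + \frac{1}{\frac{10}{3}} = \left(-1\right) \left(-4\right) \left(2 - 4\right) 8 + \frac{3}{10} = \left(-1\right) \left(-4\right) \left(-2\right) 8 + \frac{3}{10} = \left(-8\right) 8 + \frac{3}{10} = -64 + \frac{3}{10} = - \frac{637}{10}$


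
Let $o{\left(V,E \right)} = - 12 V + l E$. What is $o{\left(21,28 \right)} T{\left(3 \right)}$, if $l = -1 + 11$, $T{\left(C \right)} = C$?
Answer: $84$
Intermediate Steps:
$l = 10$
$o{\left(V,E \right)} = - 12 V + 10 E$
$o{\left(21,28 \right)} T{\left(3 \right)} = \left(\left(-12\right) 21 + 10 \cdot 28\right) 3 = \left(-252 + 280\right) 3 = 28 \cdot 3 = 84$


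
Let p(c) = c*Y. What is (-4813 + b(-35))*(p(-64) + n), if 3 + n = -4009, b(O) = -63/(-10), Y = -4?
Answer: 90269826/5 ≈ 1.8054e+7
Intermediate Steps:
p(c) = -4*c (p(c) = c*(-4) = -4*c)
b(O) = 63/10 (b(O) = -63*(-1/10) = 63/10)
n = -4012 (n = -3 - 4009 = -4012)
(-4813 + b(-35))*(p(-64) + n) = (-4813 + 63/10)*(-4*(-64) - 4012) = -48067*(256 - 4012)/10 = -48067/10*(-3756) = 90269826/5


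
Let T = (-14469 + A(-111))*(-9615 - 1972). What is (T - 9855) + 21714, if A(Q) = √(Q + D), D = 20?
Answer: 167664162 - 11587*I*√91 ≈ 1.6766e+8 - 1.1053e+5*I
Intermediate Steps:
A(Q) = √(20 + Q) (A(Q) = √(Q + 20) = √(20 + Q))
T = 167652303 - 11587*I*√91 (T = (-14469 + √(20 - 111))*(-9615 - 1972) = (-14469 + √(-91))*(-11587) = (-14469 + I*√91)*(-11587) = 167652303 - 11587*I*√91 ≈ 1.6765e+8 - 1.1053e+5*I)
(T - 9855) + 21714 = ((167652303 - 11587*I*√91) - 9855) + 21714 = (167642448 - 11587*I*√91) + 21714 = 167664162 - 11587*I*√91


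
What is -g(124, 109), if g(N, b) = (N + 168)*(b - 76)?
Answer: -9636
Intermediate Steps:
g(N, b) = (-76 + b)*(168 + N) (g(N, b) = (168 + N)*(-76 + b) = (-76 + b)*(168 + N))
-g(124, 109) = -(-12768 - 76*124 + 168*109 + 124*109) = -(-12768 - 9424 + 18312 + 13516) = -1*9636 = -9636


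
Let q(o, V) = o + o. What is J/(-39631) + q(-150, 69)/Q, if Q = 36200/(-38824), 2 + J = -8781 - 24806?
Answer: 2314030525/7173211 ≈ 322.59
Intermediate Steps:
J = -33589 (J = -2 + (-8781 - 24806) = -2 - 33587 = -33589)
q(o, V) = 2*o
Q = -4525/4853 (Q = 36200*(-1/38824) = -4525/4853 ≈ -0.93241)
J/(-39631) + q(-150, 69)/Q = -33589/(-39631) + (2*(-150))/(-4525/4853) = -33589*(-1/39631) - 300*(-4853/4525) = 33589/39631 + 58236/181 = 2314030525/7173211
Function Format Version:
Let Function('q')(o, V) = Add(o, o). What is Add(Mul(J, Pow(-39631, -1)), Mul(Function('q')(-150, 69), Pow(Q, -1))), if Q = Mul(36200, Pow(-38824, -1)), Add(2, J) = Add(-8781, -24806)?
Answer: Rational(2314030525, 7173211) ≈ 322.59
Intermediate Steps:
J = -33589 (J = Add(-2, Add(-8781, -24806)) = Add(-2, -33587) = -33589)
Function('q')(o, V) = Mul(2, o)
Q = Rational(-4525, 4853) (Q = Mul(36200, Rational(-1, 38824)) = Rational(-4525, 4853) ≈ -0.93241)
Add(Mul(J, Pow(-39631, -1)), Mul(Function('q')(-150, 69), Pow(Q, -1))) = Add(Mul(-33589, Pow(-39631, -1)), Mul(Mul(2, -150), Pow(Rational(-4525, 4853), -1))) = Add(Mul(-33589, Rational(-1, 39631)), Mul(-300, Rational(-4853, 4525))) = Add(Rational(33589, 39631), Rational(58236, 181)) = Rational(2314030525, 7173211)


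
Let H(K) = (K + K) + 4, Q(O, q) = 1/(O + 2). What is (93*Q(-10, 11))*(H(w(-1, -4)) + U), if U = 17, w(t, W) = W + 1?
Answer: -1395/8 ≈ -174.38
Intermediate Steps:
Q(O, q) = 1/(2 + O)
w(t, W) = 1 + W
H(K) = 4 + 2*K (H(K) = 2*K + 4 = 4 + 2*K)
(93*Q(-10, 11))*(H(w(-1, -4)) + U) = (93/(2 - 10))*((4 + 2*(1 - 4)) + 17) = (93/(-8))*((4 + 2*(-3)) + 17) = (93*(-⅛))*((4 - 6) + 17) = -93*(-2 + 17)/8 = -93/8*15 = -1395/8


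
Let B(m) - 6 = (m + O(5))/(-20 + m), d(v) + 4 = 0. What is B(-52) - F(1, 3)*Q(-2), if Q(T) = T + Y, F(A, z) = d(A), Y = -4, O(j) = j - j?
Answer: -311/18 ≈ -17.278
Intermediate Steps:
O(j) = 0
d(v) = -4 (d(v) = -4 + 0 = -4)
F(A, z) = -4
B(m) = 6 + m/(-20 + m) (B(m) = 6 + (m + 0)/(-20 + m) = 6 + m/(-20 + m))
Q(T) = -4 + T (Q(T) = T - 4 = -4 + T)
B(-52) - F(1, 3)*Q(-2) = (-120 + 7*(-52))/(-20 - 52) - (-4)*(-4 - 2) = (-120 - 364)/(-72) - (-4)*(-6) = -1/72*(-484) - 1*24 = 121/18 - 24 = -311/18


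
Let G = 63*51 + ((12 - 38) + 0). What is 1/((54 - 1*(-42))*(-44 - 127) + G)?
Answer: -1/13229 ≈ -7.5591e-5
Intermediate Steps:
G = 3187 (G = 3213 + (-26 + 0) = 3213 - 26 = 3187)
1/((54 - 1*(-42))*(-44 - 127) + G) = 1/((54 - 1*(-42))*(-44 - 127) + 3187) = 1/((54 + 42)*(-171) + 3187) = 1/(96*(-171) + 3187) = 1/(-16416 + 3187) = 1/(-13229) = -1/13229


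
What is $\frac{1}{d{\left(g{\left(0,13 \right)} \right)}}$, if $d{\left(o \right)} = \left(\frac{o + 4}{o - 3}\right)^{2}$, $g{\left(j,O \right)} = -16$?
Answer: $\frac{361}{144} \approx 2.5069$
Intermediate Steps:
$d{\left(o \right)} = \frac{\left(4 + o\right)^{2}}{\left(-3 + o\right)^{2}}$ ($d{\left(o \right)} = \left(\frac{4 + o}{-3 + o}\right)^{2} = \frac{\left(4 + o\right)^{2}}{\left(-3 + o\right)^{2}}$)
$\frac{1}{d{\left(g{\left(0,13 \right)} \right)}} = \frac{1}{\frac{1}{\left(-3 - 16\right)^{2}} \left(4 - 16\right)^{2}} = \frac{1}{\frac{1}{361} \left(-12\right)^{2}} = \frac{1}{\frac{1}{361} \cdot 144} = \frac{1}{\frac{144}{361}} = \frac{361}{144}$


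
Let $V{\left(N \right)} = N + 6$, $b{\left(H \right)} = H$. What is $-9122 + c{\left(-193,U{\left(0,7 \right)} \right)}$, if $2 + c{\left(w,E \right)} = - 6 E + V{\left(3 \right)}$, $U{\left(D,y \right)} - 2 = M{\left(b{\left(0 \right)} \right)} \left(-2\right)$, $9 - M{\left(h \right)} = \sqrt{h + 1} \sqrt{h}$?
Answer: $-9019$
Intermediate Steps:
$V{\left(N \right)} = 6 + N$
$M{\left(h \right)} = 9 - \sqrt{h} \sqrt{1 + h}$ ($M{\left(h \right)} = 9 - \sqrt{h + 1} \sqrt{h} = 9 - \sqrt{1 + h} \sqrt{h} = 9 - \sqrt{h} \sqrt{1 + h}$)
$U{\left(D,y \right)} = -16$ ($U{\left(D,y \right)} = 2 + \left(9 - \sqrt{0} \sqrt{1 + 0}\right) \left(-2\right) = 2 + \left(9 - 0 \sqrt{1}\right) \left(-2\right) = 2 + \left(9 - 0 \cdot 1\right) \left(-2\right) = 2 + \left(9 + 0\right) \left(-2\right) = 2 + 9 \left(-2\right) = 2 - 18 = -16$)
$c{\left(w,E \right)} = 7 - 6 E$ ($c{\left(w,E \right)} = -2 - \left(-9 + 6 E\right) = 7 - 6 E$)
$-9122 + c{\left(-193,U{\left(0,7 \right)} \right)} = -9122 + \left(7 - -96\right) = -9122 + \left(7 + 96\right) = -9122 + 103 = -9019$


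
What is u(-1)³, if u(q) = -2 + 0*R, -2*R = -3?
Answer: -8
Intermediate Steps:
R = 3/2 (R = -½*(-3) = 3/2 ≈ 1.5000)
u(q) = -2 (u(q) = -2 + 0*(3/2) = -2 + 0 = -2)
u(-1)³ = (-2)³ = -8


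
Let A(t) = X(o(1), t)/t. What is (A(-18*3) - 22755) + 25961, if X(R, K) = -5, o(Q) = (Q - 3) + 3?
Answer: 173129/54 ≈ 3206.1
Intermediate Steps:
o(Q) = Q (o(Q) = (-3 + Q) + 3 = Q)
A(t) = -5/t
(A(-18*3) - 22755) + 25961 = (-5/((-18*3)) - 22755) + 25961 = (-5/(-54) - 22755) + 25961 = (-5*(-1/54) - 22755) + 25961 = (5/54 - 22755) + 25961 = -1228765/54 + 25961 = 173129/54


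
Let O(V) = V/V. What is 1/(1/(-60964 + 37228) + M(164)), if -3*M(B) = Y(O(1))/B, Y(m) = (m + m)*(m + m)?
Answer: -324392/2651 ≈ -122.37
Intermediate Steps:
O(V) = 1
Y(m) = 4*m² (Y(m) = (2*m)*(2*m) = 4*m²)
M(B) = -4/(3*B) (M(B) = -4*1²/(3*B) = -4*1/(3*B) = -4/(3*B))
1/(1/(-60964 + 37228) + M(164)) = 1/(1/(-60964 + 37228) - 4/3/164) = 1/(1/(-23736) - 4/3*1/164) = 1/(-1/23736 - 1/123) = 1/(-2651/324392) = -324392/2651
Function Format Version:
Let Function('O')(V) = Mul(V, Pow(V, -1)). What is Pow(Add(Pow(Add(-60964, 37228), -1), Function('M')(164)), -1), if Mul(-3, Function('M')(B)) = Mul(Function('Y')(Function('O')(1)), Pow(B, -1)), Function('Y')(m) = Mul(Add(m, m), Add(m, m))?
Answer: Rational(-324392, 2651) ≈ -122.37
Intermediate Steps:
Function('O')(V) = 1
Function('Y')(m) = Mul(4, Pow(m, 2)) (Function('Y')(m) = Mul(Mul(2, m), Mul(2, m)) = Mul(4, Pow(m, 2)))
Function('M')(B) = Mul(Rational(-4, 3), Pow(B, -1)) (Function('M')(B) = Mul(Rational(-1, 3), Mul(Mul(4, Pow(1, 2)), Pow(B, -1))) = Mul(Rational(-1, 3), Mul(Mul(4, 1), Pow(B, -1))) = Mul(Rational(-1, 3), Mul(4, Pow(B, -1))) = Mul(Rational(-4, 3), Pow(B, -1)))
Pow(Add(Pow(Add(-60964, 37228), -1), Function('M')(164)), -1) = Pow(Add(Pow(Add(-60964, 37228), -1), Mul(Rational(-4, 3), Pow(164, -1))), -1) = Pow(Add(Pow(-23736, -1), Mul(Rational(-4, 3), Rational(1, 164))), -1) = Pow(Add(Rational(-1, 23736), Rational(-1, 123)), -1) = Pow(Rational(-2651, 324392), -1) = Rational(-324392, 2651)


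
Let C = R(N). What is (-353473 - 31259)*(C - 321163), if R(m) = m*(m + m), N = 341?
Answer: 34087639932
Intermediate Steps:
R(m) = 2*m**2 (R(m) = m*(2*m) = 2*m**2)
C = 232562 (C = 2*341**2 = 2*116281 = 232562)
(-353473 - 31259)*(C - 321163) = (-353473 - 31259)*(232562 - 321163) = -384732*(-88601) = 34087639932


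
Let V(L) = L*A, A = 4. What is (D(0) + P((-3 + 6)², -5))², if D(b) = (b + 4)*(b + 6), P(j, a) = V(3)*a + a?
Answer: 1681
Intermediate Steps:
V(L) = 4*L (V(L) = L*4 = 4*L)
P(j, a) = 13*a (P(j, a) = (4*3)*a + a = 12*a + a = 13*a)
D(b) = (4 + b)*(6 + b)
(D(0) + P((-3 + 6)², -5))² = ((24 + 0² + 10*0) + 13*(-5))² = ((24 + 0 + 0) - 65)² = (24 - 65)² = (-41)² = 1681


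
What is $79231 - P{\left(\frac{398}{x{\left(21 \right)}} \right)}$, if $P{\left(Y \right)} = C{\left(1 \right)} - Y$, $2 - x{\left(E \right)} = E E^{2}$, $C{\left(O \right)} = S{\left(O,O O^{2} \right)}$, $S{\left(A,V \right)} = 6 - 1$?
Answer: $\frac{733553136}{9259} \approx 79226.0$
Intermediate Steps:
$S{\left(A,V \right)} = 5$ ($S{\left(A,V \right)} = 6 - 1 = 5$)
$C{\left(O \right)} = 5$
$x{\left(E \right)} = 2 - E^{3}$ ($x{\left(E \right)} = 2 - E E^{2} = 2 - E^{3}$)
$P{\left(Y \right)} = 5 - Y$
$79231 - P{\left(\frac{398}{x{\left(21 \right)}} \right)} = 79231 - \left(5 - \frac{398}{2 - 21^{3}}\right) = 79231 - \left(5 - \frac{398}{2 - 9261}\right) = 79231 - \left(5 - \frac{398}{-9259}\right) = 79231 - \left(5 - 398 \left(- \frac{1}{9259}\right)\right) = 79231 - \left(5 - - \frac{398}{9259}\right) = 79231 - \left(5 + \frac{398}{9259}\right) = 79231 - \frac{46693}{9259} = \frac{733553136}{9259}$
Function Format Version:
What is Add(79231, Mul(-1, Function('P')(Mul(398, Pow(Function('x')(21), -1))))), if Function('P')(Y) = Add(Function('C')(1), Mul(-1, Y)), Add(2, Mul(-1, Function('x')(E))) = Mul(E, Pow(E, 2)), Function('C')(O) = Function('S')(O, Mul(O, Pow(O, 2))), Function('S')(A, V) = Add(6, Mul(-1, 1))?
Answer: Rational(733553136, 9259) ≈ 79226.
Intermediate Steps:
Function('S')(A, V) = 5 (Function('S')(A, V) = Add(6, -1) = 5)
Function('C')(O) = 5
Function('x')(E) = Add(2, Mul(-1, Pow(E, 3))) (Function('x')(E) = Add(2, Mul(-1, Mul(E, Pow(E, 2)))) = Add(2, Mul(-1, Pow(E, 3))))
Function('P')(Y) = Add(5, Mul(-1, Y))
Add(79231, Mul(-1, Function('P')(Mul(398, Pow(Function('x')(21), -1))))) = Add(79231, Mul(-1, Add(5, Mul(-1, Mul(398, Pow(Add(2, Mul(-1, Pow(21, 3))), -1)))))) = Add(79231, Mul(-1, Add(5, Mul(-1, Mul(398, Pow(Add(2, Mul(-1, 9261)), -1)))))) = Add(79231, Mul(-1, Add(5, Mul(-1, Mul(398, Pow(Add(2, -9261), -1)))))) = Add(79231, Mul(-1, Add(5, Mul(-1, Mul(398, Pow(-9259, -1)))))) = Add(79231, Mul(-1, Add(5, Mul(-1, Mul(398, Rational(-1, 9259)))))) = Add(79231, Mul(-1, Add(5, Mul(-1, Rational(-398, 9259))))) = Add(79231, Mul(-1, Add(5, Rational(398, 9259)))) = Add(79231, Mul(-1, Rational(46693, 9259))) = Add(79231, Rational(-46693, 9259)) = Rational(733553136, 9259)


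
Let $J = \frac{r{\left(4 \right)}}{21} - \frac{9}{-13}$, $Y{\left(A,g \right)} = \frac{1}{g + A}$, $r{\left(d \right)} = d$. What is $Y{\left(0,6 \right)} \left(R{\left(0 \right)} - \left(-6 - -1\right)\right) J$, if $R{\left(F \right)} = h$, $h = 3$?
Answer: $\frac{964}{819} \approx 1.177$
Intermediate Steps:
$Y{\left(A,g \right)} = \frac{1}{A + g}$
$R{\left(F \right)} = 3$
$J = \frac{241}{273}$ ($J = \frac{4}{21} - \frac{9}{-13} = 4 \cdot \frac{1}{21} - - \frac{9}{13} = \frac{4}{21} + \frac{9}{13} = \frac{241}{273} \approx 0.88278$)
$Y{\left(0,6 \right)} \left(R{\left(0 \right)} - \left(-6 - -1\right)\right) J = \frac{3 - \left(-6 - -1\right)}{0 + 6} \cdot \frac{241}{273} = \frac{3 - \left(-6 + 1\right)}{6} \cdot \frac{241}{273} = \frac{3 - -5}{6} \cdot \frac{241}{273} = \frac{3 + 5}{6} \cdot \frac{241}{273} = \frac{1}{6} \cdot 8 \cdot \frac{241}{273} = \frac{4}{3} \cdot \frac{241}{273} = \frac{964}{819}$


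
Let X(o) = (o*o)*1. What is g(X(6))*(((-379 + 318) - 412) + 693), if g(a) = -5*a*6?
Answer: -237600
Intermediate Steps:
X(o) = o² (X(o) = o²*1 = o²)
g(a) = -30*a
g(X(6))*(((-379 + 318) - 412) + 693) = (-30*6²)*(((-379 + 318) - 412) + 693) = (-30*36)*((-61 - 412) + 693) = -1080*(-473 + 693) = -1080*220 = -237600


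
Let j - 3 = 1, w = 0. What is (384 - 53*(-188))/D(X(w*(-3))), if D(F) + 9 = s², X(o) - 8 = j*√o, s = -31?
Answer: 2587/238 ≈ 10.870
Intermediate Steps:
j = 4 (j = 3 + 1 = 4)
X(o) = 8 + 4*√o
D(F) = 952 (D(F) = -9 + (-31)² = -9 + 961 = 952)
(384 - 53*(-188))/D(X(w*(-3))) = (384 - 53*(-188))/952 = (384 + 9964)*(1/952) = 10348*(1/952) = 2587/238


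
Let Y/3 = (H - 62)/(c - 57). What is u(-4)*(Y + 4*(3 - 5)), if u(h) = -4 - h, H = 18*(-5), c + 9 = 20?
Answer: 0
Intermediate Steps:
c = 11 (c = -9 + 20 = 11)
H = -90
Y = 228/23 (Y = 3*((-90 - 62)/(11 - 57)) = 3*(-152/(-46)) = 3*(-152*(-1/46)) = 3*(76/23) = 228/23 ≈ 9.9130)
u(-4)*(Y + 4*(3 - 5)) = (-4 - 1*(-4))*(228/23 + 4*(3 - 5)) = (-4 + 4)*(228/23 + 4*(-2)) = 0*(228/23 - 8) = 0*(44/23) = 0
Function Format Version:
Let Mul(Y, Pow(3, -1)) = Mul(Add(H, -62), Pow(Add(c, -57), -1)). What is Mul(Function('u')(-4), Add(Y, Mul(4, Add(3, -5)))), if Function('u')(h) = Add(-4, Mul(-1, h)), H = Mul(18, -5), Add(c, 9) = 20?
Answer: 0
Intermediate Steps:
c = 11 (c = Add(-9, 20) = 11)
H = -90
Y = Rational(228, 23) (Y = Mul(3, Mul(Add(-90, -62), Pow(Add(11, -57), -1))) = Mul(3, Mul(-152, Pow(-46, -1))) = Mul(3, Mul(-152, Rational(-1, 46))) = Mul(3, Rational(76, 23)) = Rational(228, 23) ≈ 9.9130)
Mul(Function('u')(-4), Add(Y, Mul(4, Add(3, -5)))) = Mul(Add(-4, Mul(-1, -4)), Add(Rational(228, 23), Mul(4, Add(3, -5)))) = Mul(Add(-4, 4), Add(Rational(228, 23), Mul(4, -2))) = Mul(0, Add(Rational(228, 23), -8)) = Mul(0, Rational(44, 23)) = 0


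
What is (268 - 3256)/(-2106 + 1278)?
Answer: 83/23 ≈ 3.6087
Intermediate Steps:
(268 - 3256)/(-2106 + 1278) = -2988/(-828) = -2988*(-1/828) = 83/23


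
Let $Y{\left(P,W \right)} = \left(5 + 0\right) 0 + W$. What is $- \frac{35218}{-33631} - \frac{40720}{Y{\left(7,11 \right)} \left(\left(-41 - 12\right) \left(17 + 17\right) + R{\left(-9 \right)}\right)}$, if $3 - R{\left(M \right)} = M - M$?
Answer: $\frac{2066383322}{665523859} \approx 3.1049$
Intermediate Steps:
$Y{\left(P,W \right)} = W$ ($Y{\left(P,W \right)} = 5 \cdot 0 + W = 0 + W = W$)
$R{\left(M \right)} = 3$ ($R{\left(M \right)} = 3 - \left(M - M\right) = 3 - 0 = 3 + 0 = 3$)
$- \frac{35218}{-33631} - \frac{40720}{Y{\left(7,11 \right)} \left(\left(-41 - 12\right) \left(17 + 17\right) + R{\left(-9 \right)}\right)} = - \frac{35218}{-33631} - \frac{40720}{11 \left(\left(-41 - 12\right) \left(17 + 17\right) + 3\right)} = \left(-35218\right) \left(- \frac{1}{33631}\right) - \frac{40720}{11 \left(\left(-53\right) 34 + 3\right)} = \frac{35218}{33631} - \frac{40720}{11 \left(-1802 + 3\right)} = \frac{35218}{33631} - \frac{40720}{11 \left(-1799\right)} = \frac{35218}{33631} - \frac{40720}{-19789} = \frac{35218}{33631} - - \frac{40720}{19789} = \frac{35218}{33631} + \frac{40720}{19789} = \frac{2066383322}{665523859}$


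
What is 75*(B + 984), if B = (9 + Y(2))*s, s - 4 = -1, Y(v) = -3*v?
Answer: 74475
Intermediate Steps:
s = 3 (s = 4 - 1 = 3)
B = 9 (B = (9 - 3*2)*3 = (9 - 6)*3 = 3*3 = 9)
75*(B + 984) = 75*(9 + 984) = 75*993 = 74475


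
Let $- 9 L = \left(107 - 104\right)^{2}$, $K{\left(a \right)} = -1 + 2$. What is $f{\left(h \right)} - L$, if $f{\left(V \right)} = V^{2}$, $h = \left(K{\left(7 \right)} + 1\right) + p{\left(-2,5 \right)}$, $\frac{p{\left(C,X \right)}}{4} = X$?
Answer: $485$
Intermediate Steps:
$p{\left(C,X \right)} = 4 X$
$K{\left(a \right)} = 1$
$L = -1$ ($L = - \frac{\left(107 - 104\right)^{2}}{9} = - \frac{3^{2}}{9} = \left(- \frac{1}{9}\right) 9 = -1$)
$h = 22$ ($h = \left(1 + 1\right) + 4 \cdot 5 = 2 + 20 = 22$)
$f{\left(h \right)} - L = 22^{2} - -1 = 484 + 1 = 485$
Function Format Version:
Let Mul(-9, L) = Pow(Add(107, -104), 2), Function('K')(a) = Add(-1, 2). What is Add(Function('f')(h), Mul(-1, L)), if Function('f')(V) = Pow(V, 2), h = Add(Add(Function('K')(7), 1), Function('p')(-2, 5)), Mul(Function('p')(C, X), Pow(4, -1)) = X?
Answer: 485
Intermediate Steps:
Function('p')(C, X) = Mul(4, X)
Function('K')(a) = 1
L = -1 (L = Mul(Rational(-1, 9), Pow(Add(107, -104), 2)) = Mul(Rational(-1, 9), Pow(3, 2)) = Mul(Rational(-1, 9), 9) = -1)
h = 22 (h = Add(Add(1, 1), Mul(4, 5)) = Add(2, 20) = 22)
Add(Function('f')(h), Mul(-1, L)) = Add(Pow(22, 2), Mul(-1, -1)) = Add(484, 1) = 485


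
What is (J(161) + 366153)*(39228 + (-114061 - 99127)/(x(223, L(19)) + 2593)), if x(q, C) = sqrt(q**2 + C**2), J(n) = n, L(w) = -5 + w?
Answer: 23924338103616158/1668431 + 97617186290*sqrt(1997)/1668431 ≈ 1.4342e+10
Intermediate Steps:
x(q, C) = sqrt(C**2 + q**2)
(J(161) + 366153)*(39228 + (-114061 - 99127)/(x(223, L(19)) + 2593)) = (161 + 366153)*(39228 + (-114061 - 99127)/(sqrt((-5 + 19)**2 + 223**2) + 2593)) = 366314*(39228 - 213188/(sqrt(14**2 + 49729) + 2593)) = 366314*(39228 - 213188/(sqrt(196 + 49729) + 2593)) = 366314*(39228 - 213188/(sqrt(49925) + 2593)) = 366314*(39228 - 213188/(5*sqrt(1997) + 2593)) = 366314*(39228 - 213188/(2593 + 5*sqrt(1997))) = 14369765592 - 78093749032/(2593 + 5*sqrt(1997))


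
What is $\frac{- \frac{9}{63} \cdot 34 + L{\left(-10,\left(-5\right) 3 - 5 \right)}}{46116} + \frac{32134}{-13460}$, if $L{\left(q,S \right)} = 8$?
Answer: $- \frac{648309043}{271565595} \approx -2.3873$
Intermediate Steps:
$\frac{- \frac{9}{63} \cdot 34 + L{\left(-10,\left(-5\right) 3 - 5 \right)}}{46116} + \frac{32134}{-13460} = \frac{- \frac{9}{63} \cdot 34 + 8}{46116} + \frac{32134}{-13460} = \left(\left(-9\right) \frac{1}{63} \cdot 34 + 8\right) \frac{1}{46116} + 32134 \left(- \frac{1}{13460}\right) = \left(\left(- \frac{1}{7}\right) 34 + 8\right) \frac{1}{46116} - \frac{16067}{6730} = \left(- \frac{34}{7} + 8\right) \frac{1}{46116} - \frac{16067}{6730} = \frac{22}{7} \cdot \frac{1}{46116} - \frac{16067}{6730} = \frac{11}{161406} - \frac{16067}{6730} = - \frac{648309043}{271565595}$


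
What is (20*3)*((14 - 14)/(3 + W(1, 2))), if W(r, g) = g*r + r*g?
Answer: 0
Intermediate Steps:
W(r, g) = 2*g*r (W(r, g) = g*r + g*r = 2*g*r)
(20*3)*((14 - 14)/(3 + W(1, 2))) = (20*3)*((14 - 14)/(3 + 2*2*1)) = 60*(0/(3 + 4)) = 60*(0/7) = 60*(0*(⅐)) = 60*0 = 0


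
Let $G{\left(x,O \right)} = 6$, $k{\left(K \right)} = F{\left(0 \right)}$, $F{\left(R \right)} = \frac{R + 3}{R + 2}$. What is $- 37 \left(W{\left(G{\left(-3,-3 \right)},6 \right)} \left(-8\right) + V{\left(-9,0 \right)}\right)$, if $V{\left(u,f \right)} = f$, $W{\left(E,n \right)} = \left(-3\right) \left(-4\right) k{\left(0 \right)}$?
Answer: $5328$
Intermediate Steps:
$F{\left(R \right)} = \frac{3 + R}{2 + R}$
$k{\left(K \right)} = \frac{3}{2}$ ($k{\left(K \right)} = \frac{3 + 0}{2 + 0} = \frac{1}{2} \cdot 3 = \frac{3}{2}$)
$W{\left(E,n \right)} = 18$ ($W{\left(E,n \right)} = \left(-3\right) \left(-4\right) \frac{3}{2} = 12 \cdot \frac{3}{2} = 18$)
$- 37 \left(W{\left(G{\left(-3,-3 \right)},6 \right)} \left(-8\right) + V{\left(-9,0 \right)}\right) = - 37 \left(18 \left(-8\right) + 0\right) = - 37 \left(-144 + 0\right) = \left(-37\right) \left(-144\right) = 5328$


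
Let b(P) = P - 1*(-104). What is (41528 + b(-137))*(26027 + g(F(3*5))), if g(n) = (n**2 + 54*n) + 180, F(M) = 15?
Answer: 1130406790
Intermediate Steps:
b(P) = 104 + P (b(P) = P + 104 = 104 + P)
g(n) = 180 + n**2 + 54*n
(41528 + b(-137))*(26027 + g(F(3*5))) = (41528 + (104 - 137))*(26027 + (180 + 15**2 + 54*15)) = (41528 - 33)*(26027 + (180 + 225 + 810)) = 41495*(26027 + 1215) = 41495*27242 = 1130406790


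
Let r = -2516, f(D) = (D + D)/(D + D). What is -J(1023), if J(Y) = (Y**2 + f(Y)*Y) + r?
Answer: -1045036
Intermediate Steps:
f(D) = 1 (f(D) = (2*D)/((2*D)) = (2*D)*(1/(2*D)) = 1)
J(Y) = -2516 + Y + Y**2 (J(Y) = (Y**2 + 1*Y) - 2516 = (Y**2 + Y) - 2516 = (Y + Y**2) - 2516 = -2516 + Y + Y**2)
-J(1023) = -(-2516 + 1023 + 1023**2) = -(-2516 + 1023 + 1046529) = -1*1045036 = -1045036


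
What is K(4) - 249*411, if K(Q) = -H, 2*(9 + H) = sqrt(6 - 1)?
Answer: -102330 - sqrt(5)/2 ≈ -1.0233e+5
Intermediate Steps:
H = -9 + sqrt(5)/2 (H = -9 + sqrt(6 - 1)/2 = -9 + sqrt(5)/2 ≈ -7.8820)
K(Q) = 9 - sqrt(5)/2 (K(Q) = -(-9 + sqrt(5)/2) = 9 - sqrt(5)/2)
K(4) - 249*411 = (9 - sqrt(5)/2) - 249*411 = (9 - sqrt(5)/2) - 102339 = -102330 - sqrt(5)/2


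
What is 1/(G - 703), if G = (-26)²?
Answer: -1/27 ≈ -0.037037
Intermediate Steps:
G = 676
1/(G - 703) = 1/(676 - 703) = 1/(-27) = -1/27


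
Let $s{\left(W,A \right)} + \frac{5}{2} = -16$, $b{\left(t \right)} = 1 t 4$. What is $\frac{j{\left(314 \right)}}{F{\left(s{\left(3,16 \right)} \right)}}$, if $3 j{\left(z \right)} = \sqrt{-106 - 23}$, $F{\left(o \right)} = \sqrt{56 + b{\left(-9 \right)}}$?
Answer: $\frac{i \sqrt{645}}{30} \approx 0.84656 i$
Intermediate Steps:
$b{\left(t \right)} = 4 t$ ($b{\left(t \right)} = t 4 = 4 t$)
$s{\left(W,A \right)} = - \frac{37}{2}$ ($s{\left(W,A \right)} = - \frac{5}{2} - 16 = - \frac{37}{2}$)
$F{\left(o \right)} = 2 \sqrt{5}$ ($F{\left(o \right)} = \sqrt{56 + 4 \left(-9\right)} = \sqrt{56 - 36} = \sqrt{20} = 2 \sqrt{5}$)
$j{\left(z \right)} = \frac{i \sqrt{129}}{3}$ ($j{\left(z \right)} = \frac{\sqrt{-106 - 23}}{3} = \frac{\sqrt{-129}}{3} = \frac{i \sqrt{129}}{3}$)
$\frac{j{\left(314 \right)}}{F{\left(s{\left(3,16 \right)} \right)}} = \frac{\frac{1}{3} i \sqrt{129}}{2 \sqrt{5}} = \frac{i \sqrt{129}}{3} \frac{\sqrt{5}}{10} = \frac{i \sqrt{645}}{30}$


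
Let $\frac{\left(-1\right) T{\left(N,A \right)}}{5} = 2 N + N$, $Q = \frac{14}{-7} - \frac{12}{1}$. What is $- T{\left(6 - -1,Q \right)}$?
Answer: $105$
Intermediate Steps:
$Q = -14$ ($Q = 14 \left(- \frac{1}{7}\right) - 12 = -2 - 12 = -14$)
$T{\left(N,A \right)} = - 15 N$ ($T{\left(N,A \right)} = - 5 \left(2 N + N\right) = - 5 \cdot 3 N = - 15 N$)
$- T{\left(6 - -1,Q \right)} = - \left(-15\right) \left(6 - -1\right) = - \left(-15\right) \left(6 + 1\right) = - \left(-15\right) 7 = \left(-1\right) \left(-105\right) = 105$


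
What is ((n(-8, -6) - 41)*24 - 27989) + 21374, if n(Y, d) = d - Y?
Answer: -7551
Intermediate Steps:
((n(-8, -6) - 41)*24 - 27989) + 21374 = (((-6 - 1*(-8)) - 41)*24 - 27989) + 21374 = (((-6 + 8) - 41)*24 - 27989) + 21374 = ((2 - 41)*24 - 27989) + 21374 = (-39*24 - 27989) + 21374 = (-936 - 27989) + 21374 = -28925 + 21374 = -7551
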